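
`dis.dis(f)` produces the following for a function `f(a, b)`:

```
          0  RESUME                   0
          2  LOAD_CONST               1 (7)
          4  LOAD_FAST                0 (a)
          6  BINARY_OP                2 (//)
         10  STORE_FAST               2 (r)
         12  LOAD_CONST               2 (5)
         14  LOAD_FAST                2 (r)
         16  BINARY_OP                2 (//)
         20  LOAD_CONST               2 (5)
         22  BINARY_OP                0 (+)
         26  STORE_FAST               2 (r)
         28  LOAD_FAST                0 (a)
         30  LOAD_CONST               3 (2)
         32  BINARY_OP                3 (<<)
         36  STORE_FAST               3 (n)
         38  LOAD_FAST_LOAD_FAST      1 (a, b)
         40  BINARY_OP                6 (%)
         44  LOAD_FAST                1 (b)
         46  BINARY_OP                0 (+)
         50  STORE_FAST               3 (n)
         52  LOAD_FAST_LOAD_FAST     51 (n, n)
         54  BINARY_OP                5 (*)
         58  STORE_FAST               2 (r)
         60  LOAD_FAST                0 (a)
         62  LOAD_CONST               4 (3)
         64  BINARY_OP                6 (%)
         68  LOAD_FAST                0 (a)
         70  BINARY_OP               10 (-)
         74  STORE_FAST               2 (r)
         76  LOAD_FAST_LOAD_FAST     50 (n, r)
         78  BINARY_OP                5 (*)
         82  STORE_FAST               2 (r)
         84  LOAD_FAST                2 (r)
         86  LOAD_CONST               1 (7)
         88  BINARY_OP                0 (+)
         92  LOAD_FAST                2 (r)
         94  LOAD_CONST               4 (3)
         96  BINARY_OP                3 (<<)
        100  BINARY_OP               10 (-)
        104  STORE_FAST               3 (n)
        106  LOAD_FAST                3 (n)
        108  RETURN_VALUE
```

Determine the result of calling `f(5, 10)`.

LOAD_CONST → push 7. Stack: [7]
LOAD_FAST a → push 5. Stack: [7, 5]
BINARY_OP // → 7 // 5 = 1. Stack: [1]
STORE_FAST r → r=1. Stack: []
LOAD_CONST → push 5. Stack: [5]
LOAD_FAST r → push 1. Stack: [5, 1]
BINARY_OP // → 5 // 1 = 5. Stack: [5]
LOAD_CONST → push 5. Stack: [5, 5]
BINARY_OP + → 5 + 5 = 10. Stack: [10]
STORE_FAST r → r=10. Stack: []
LOAD_FAST a → push 5. Stack: [5]
LOAD_CONST → push 2. Stack: [5, 2]
BINARY_OP << → 5 << 2 = 20. Stack: [20]
STORE_FAST n → n=20. Stack: []
LOAD_FAST_LOAD_FAST a,b → push 5,10. Stack: [5, 10]
BINARY_OP % → 5 % 10 = 5. Stack: [5]
LOAD_FAST b → push 10. Stack: [5, 10]
BINARY_OP + → 5 + 10 = 15. Stack: [15]
STORE_FAST n → n=15. Stack: []
LOAD_FAST_LOAD_FAST n,n → push 15,15. Stack: [15, 15]
BINARY_OP * → 15 * 15 = 225. Stack: [225]
STORE_FAST r → r=225. Stack: []
LOAD_FAST a → push 5. Stack: [5]
LOAD_CONST → push 3. Stack: [5, 3]
BINARY_OP % → 5 % 3 = 2. Stack: [2]
LOAD_FAST a → push 5. Stack: [2, 5]
BINARY_OP - → 2 - 5 = -3. Stack: [-3]
STORE_FAST r → r=-3. Stack: []
LOAD_FAST_LOAD_FAST n,r → push 15,-3. Stack: [15, -3]
BINARY_OP * → 15 * -3 = -45. Stack: [-45]
STORE_FAST r → r=-45. Stack: []
LOAD_FAST r → push -45. Stack: [-45]
LOAD_CONST → push 7. Stack: [-45, 7]
BINARY_OP + → -45 + 7 = -38. Stack: [-38]
LOAD_FAST r → push -45. Stack: [-38, -45]
LOAD_CONST → push 3. Stack: [-38, -45, 3]
BINARY_OP << → -45 << 3 = -360. Stack: [-38, -360]
BINARY_OP - → -38 - -360 = 322. Stack: [322]
STORE_FAST n → n=322. Stack: []
LOAD_FAST n → push 322. Stack: [322]
RETURN_VALUE → return 322.

322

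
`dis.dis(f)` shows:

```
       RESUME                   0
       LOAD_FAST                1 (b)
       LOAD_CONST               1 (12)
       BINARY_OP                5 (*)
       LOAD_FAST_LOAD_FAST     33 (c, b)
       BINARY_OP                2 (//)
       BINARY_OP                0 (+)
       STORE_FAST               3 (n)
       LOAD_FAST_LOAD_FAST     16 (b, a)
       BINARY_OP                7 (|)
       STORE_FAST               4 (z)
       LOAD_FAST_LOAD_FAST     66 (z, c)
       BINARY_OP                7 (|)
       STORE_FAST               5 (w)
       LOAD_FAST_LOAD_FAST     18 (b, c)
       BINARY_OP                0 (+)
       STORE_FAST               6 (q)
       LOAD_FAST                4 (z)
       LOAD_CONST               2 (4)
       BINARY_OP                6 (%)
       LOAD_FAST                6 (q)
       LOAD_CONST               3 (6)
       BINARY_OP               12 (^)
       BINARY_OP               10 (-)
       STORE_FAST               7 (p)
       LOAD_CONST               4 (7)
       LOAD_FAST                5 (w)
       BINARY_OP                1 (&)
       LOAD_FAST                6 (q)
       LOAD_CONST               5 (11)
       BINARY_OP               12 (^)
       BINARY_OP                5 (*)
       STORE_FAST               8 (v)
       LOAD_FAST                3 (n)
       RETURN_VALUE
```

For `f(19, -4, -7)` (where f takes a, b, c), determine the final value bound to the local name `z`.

-1

LOAD_FAST b → push -4. Stack: [-4]
LOAD_CONST → push 12. Stack: [-4, 12]
BINARY_OP * → -4 * 12 = -48. Stack: [-48]
LOAD_FAST_LOAD_FAST c,b → push -7,-4. Stack: [-48, -7, -4]
BINARY_OP // → -7 // -4 = 1. Stack: [-48, 1]
BINARY_OP + → -48 + 1 = -47. Stack: [-47]
STORE_FAST n → n=-47. Stack: []
LOAD_FAST_LOAD_FAST b,a → push -4,19. Stack: [-4, 19]
BINARY_OP | → -4 | 19 = -1. Stack: [-1]
STORE_FAST z → z=-1. Stack: []
LOAD_FAST_LOAD_FAST z,c → push -1,-7. Stack: [-1, -7]
BINARY_OP | → -1 | -7 = -1. Stack: [-1]
STORE_FAST w → w=-1. Stack: []
LOAD_FAST_LOAD_FAST b,c → push -4,-7. Stack: [-4, -7]
BINARY_OP + → -4 + -7 = -11. Stack: [-11]
STORE_FAST q → q=-11. Stack: []
LOAD_FAST z → push -1. Stack: [-1]
LOAD_CONST → push 4. Stack: [-1, 4]
BINARY_OP % → -1 % 4 = 3. Stack: [3]
LOAD_FAST q → push -11. Stack: [3, -11]
LOAD_CONST → push 6. Stack: [3, -11, 6]
BINARY_OP ^ → -11 ^ 6 = -13. Stack: [3, -13]
BINARY_OP - → 3 - -13 = 16. Stack: [16]
STORE_FAST p → p=16. Stack: []
LOAD_CONST → push 7. Stack: [7]
LOAD_FAST w → push -1. Stack: [7, -1]
BINARY_OP & → 7 & -1 = 7. Stack: [7]
LOAD_FAST q → push -11. Stack: [7, -11]
LOAD_CONST → push 11. Stack: [7, -11, 11]
BINARY_OP ^ → -11 ^ 11 = -2. Stack: [7, -2]
BINARY_OP * → 7 * -2 = -14. Stack: [-14]
STORE_FAST v → v=-14. Stack: []
LOAD_FAST n → push -47. Stack: [-47]
RETURN_VALUE → return -47.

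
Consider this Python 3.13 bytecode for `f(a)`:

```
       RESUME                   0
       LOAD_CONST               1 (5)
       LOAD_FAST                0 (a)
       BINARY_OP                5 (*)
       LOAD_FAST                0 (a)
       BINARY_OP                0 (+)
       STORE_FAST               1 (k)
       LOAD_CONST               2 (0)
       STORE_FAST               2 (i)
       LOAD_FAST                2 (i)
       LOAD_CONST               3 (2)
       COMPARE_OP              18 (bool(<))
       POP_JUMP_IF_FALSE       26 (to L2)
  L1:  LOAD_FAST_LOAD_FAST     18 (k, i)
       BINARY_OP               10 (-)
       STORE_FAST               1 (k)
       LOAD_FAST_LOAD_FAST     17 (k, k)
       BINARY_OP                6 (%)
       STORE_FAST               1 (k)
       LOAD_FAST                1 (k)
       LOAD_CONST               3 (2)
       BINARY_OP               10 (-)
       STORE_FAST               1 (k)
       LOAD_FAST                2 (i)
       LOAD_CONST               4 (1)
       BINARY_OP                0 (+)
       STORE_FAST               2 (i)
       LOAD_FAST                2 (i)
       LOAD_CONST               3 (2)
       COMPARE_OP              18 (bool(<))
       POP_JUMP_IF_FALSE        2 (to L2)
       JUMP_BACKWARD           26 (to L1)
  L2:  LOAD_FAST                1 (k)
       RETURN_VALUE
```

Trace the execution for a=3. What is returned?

LOAD_CONST → push 5. Stack: [5]
LOAD_FAST a → push 3. Stack: [5, 3]
BINARY_OP * → 5 * 3 = 15. Stack: [15]
LOAD_FAST a → push 3. Stack: [15, 3]
BINARY_OP + → 15 + 3 = 18. Stack: [18]
STORE_FAST k → k=18. Stack: []
LOAD_CONST → push 0. Stack: [0]
STORE_FAST i → i=0. Stack: []
LOAD_FAST i → push 0. Stack: [0]
LOAD_CONST → push 2. Stack: [0, 2]
COMPARE_OP bool(<) → 0 vs 2 = True. Stack: [True]
POP_JUMP_IF_FALSE → pop True; no jump. Stack: []
LOAD_FAST_LOAD_FAST k,i → push 18,0. Stack: [18, 0]
BINARY_OP - → 18 - 0 = 18. Stack: [18]
STORE_FAST k → k=18. Stack: []
LOAD_FAST_LOAD_FAST k,k → push 18,18. Stack: [18, 18]
BINARY_OP % → 18 % 18 = 0. Stack: [0]
STORE_FAST k → k=0. Stack: []
LOAD_FAST k → push 0. Stack: [0]
LOAD_CONST → push 2. Stack: [0, 2]
BINARY_OP - → 0 - 2 = -2. Stack: [-2]
STORE_FAST k → k=-2. Stack: []
LOAD_FAST i → push 0. Stack: [0]
LOAD_CONST → push 1. Stack: [0, 1]
BINARY_OP + → 0 + 1 = 1. Stack: [1]
STORE_FAST i → i=1. Stack: []
LOAD_FAST i → push 1. Stack: [1]
LOAD_CONST → push 2. Stack: [1, 2]
COMPARE_OP bool(<) → 1 vs 2 = True. Stack: [True]
POP_JUMP_IF_FALSE → pop True; no jump. Stack: []
LOAD_FAST_LOAD_FAST k,i → push -2,1. Stack: [-2, 1]
BINARY_OP - → -2 - 1 = -3. Stack: [-3]
STORE_FAST k → k=-3. Stack: []
LOAD_FAST_LOAD_FAST k,k → push -3,-3. Stack: [-3, -3]
BINARY_OP % → -3 % -3 = 0. Stack: [0]
STORE_FAST k → k=0. Stack: []
LOAD_FAST k → push 0. Stack: [0]
LOAD_CONST → push 2. Stack: [0, 2]
BINARY_OP - → 0 - 2 = -2. Stack: [-2]
STORE_FAST k → k=-2. Stack: []
LOAD_FAST i → push 1. Stack: [1]
LOAD_CONST → push 1. Stack: [1, 1]
BINARY_OP + → 1 + 1 = 2. Stack: [2]
STORE_FAST i → i=2. Stack: []
LOAD_FAST i → push 2. Stack: [2]
LOAD_CONST → push 2. Stack: [2, 2]
COMPARE_OP bool(<) → 2 vs 2 = False. Stack: [False]
POP_JUMP_IF_FALSE → pop False; jump. Stack: []
LOAD_FAST k → push -2. Stack: [-2]
RETURN_VALUE → return -2.

-2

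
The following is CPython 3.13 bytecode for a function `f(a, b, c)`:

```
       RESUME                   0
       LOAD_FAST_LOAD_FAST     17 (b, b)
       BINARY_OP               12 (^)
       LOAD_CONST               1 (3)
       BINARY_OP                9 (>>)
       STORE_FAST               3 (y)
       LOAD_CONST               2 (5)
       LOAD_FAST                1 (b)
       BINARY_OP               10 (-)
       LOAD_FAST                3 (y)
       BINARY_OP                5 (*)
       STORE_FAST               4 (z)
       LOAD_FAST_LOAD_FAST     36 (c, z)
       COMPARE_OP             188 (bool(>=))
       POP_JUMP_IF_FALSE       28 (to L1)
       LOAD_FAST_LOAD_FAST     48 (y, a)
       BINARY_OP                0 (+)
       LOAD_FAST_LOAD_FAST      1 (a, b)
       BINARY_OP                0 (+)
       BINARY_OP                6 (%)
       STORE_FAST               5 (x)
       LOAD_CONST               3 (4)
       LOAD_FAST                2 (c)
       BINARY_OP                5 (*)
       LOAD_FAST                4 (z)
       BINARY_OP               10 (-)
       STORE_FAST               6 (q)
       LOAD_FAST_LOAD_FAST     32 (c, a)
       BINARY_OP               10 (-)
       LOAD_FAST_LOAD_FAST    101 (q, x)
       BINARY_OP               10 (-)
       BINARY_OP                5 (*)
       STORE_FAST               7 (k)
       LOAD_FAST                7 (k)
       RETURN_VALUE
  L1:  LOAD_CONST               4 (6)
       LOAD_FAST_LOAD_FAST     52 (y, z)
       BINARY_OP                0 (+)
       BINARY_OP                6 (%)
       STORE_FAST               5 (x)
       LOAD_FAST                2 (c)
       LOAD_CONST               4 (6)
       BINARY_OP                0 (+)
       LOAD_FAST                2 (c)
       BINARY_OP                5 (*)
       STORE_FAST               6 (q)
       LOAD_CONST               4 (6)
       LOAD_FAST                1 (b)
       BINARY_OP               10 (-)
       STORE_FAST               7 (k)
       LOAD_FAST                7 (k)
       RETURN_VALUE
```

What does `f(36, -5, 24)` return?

LOAD_FAST_LOAD_FAST b,b → push -5,-5. Stack: [-5, -5]
BINARY_OP ^ → -5 ^ -5 = 0. Stack: [0]
LOAD_CONST → push 3. Stack: [0, 3]
BINARY_OP >> → 0 >> 3 = 0. Stack: [0]
STORE_FAST y → y=0. Stack: []
LOAD_CONST → push 5. Stack: [5]
LOAD_FAST b → push -5. Stack: [5, -5]
BINARY_OP - → 5 - -5 = 10. Stack: [10]
LOAD_FAST y → push 0. Stack: [10, 0]
BINARY_OP * → 10 * 0 = 0. Stack: [0]
STORE_FAST z → z=0. Stack: []
LOAD_FAST_LOAD_FAST c,z → push 24,0. Stack: [24, 0]
COMPARE_OP bool(>=) → 24 vs 0 = True. Stack: [True]
POP_JUMP_IF_FALSE → pop True; no jump. Stack: []
LOAD_FAST_LOAD_FAST y,a → push 0,36. Stack: [0, 36]
BINARY_OP + → 0 + 36 = 36. Stack: [36]
LOAD_FAST_LOAD_FAST a,b → push 36,-5. Stack: [36, 36, -5]
BINARY_OP + → 36 + -5 = 31. Stack: [36, 31]
BINARY_OP % → 36 % 31 = 5. Stack: [5]
STORE_FAST x → x=5. Stack: []
LOAD_CONST → push 4. Stack: [4]
LOAD_FAST c → push 24. Stack: [4, 24]
BINARY_OP * → 4 * 24 = 96. Stack: [96]
LOAD_FAST z → push 0. Stack: [96, 0]
BINARY_OP - → 96 - 0 = 96. Stack: [96]
STORE_FAST q → q=96. Stack: []
LOAD_FAST_LOAD_FAST c,a → push 24,36. Stack: [24, 36]
BINARY_OP - → 24 - 36 = -12. Stack: [-12]
LOAD_FAST_LOAD_FAST q,x → push 96,5. Stack: [-12, 96, 5]
BINARY_OP - → 96 - 5 = 91. Stack: [-12, 91]
BINARY_OP * → -12 * 91 = -1092. Stack: [-1092]
STORE_FAST k → k=-1092. Stack: []
LOAD_FAST k → push -1092. Stack: [-1092]
RETURN_VALUE → return -1092.

-1092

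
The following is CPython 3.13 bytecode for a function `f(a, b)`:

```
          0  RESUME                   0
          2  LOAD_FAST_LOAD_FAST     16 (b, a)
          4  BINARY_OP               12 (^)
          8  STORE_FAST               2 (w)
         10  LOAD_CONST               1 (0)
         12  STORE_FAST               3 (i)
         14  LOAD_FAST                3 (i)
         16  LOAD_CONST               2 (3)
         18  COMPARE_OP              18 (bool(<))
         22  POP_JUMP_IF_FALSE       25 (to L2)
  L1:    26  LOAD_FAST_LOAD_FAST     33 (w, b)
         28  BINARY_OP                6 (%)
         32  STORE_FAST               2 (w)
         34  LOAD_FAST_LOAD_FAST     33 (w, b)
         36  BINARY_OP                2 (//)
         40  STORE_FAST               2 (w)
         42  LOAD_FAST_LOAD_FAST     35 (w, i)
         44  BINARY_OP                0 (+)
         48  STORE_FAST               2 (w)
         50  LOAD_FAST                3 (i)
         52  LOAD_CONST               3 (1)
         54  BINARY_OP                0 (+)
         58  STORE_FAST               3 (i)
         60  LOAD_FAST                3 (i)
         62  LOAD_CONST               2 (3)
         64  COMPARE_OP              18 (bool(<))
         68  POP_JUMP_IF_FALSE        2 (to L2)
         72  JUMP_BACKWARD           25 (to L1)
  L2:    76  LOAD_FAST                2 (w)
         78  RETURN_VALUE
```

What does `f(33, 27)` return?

LOAD_FAST_LOAD_FAST b,a → push 27,33. Stack: [27, 33]
BINARY_OP ^ → 27 ^ 33 = 58. Stack: [58]
STORE_FAST w → w=58. Stack: []
LOAD_CONST → push 0. Stack: [0]
STORE_FAST i → i=0. Stack: []
LOAD_FAST i → push 0. Stack: [0]
LOAD_CONST → push 3. Stack: [0, 3]
COMPARE_OP bool(<) → 0 vs 3 = True. Stack: [True]
POP_JUMP_IF_FALSE → pop True; no jump. Stack: []
LOAD_FAST_LOAD_FAST w,b → push 58,27. Stack: [58, 27]
BINARY_OP % → 58 % 27 = 4. Stack: [4]
STORE_FAST w → w=4. Stack: []
LOAD_FAST_LOAD_FAST w,b → push 4,27. Stack: [4, 27]
BINARY_OP // → 4 // 27 = 0. Stack: [0]
STORE_FAST w → w=0. Stack: []
LOAD_FAST_LOAD_FAST w,i → push 0,0. Stack: [0, 0]
BINARY_OP + → 0 + 0 = 0. Stack: [0]
STORE_FAST w → w=0. Stack: []
LOAD_FAST i → push 0. Stack: [0]
LOAD_CONST → push 1. Stack: [0, 1]
BINARY_OP + → 0 + 1 = 1. Stack: [1]
STORE_FAST i → i=1. Stack: []
LOAD_FAST i → push 1. Stack: [1]
LOAD_CONST → push 3. Stack: [1, 3]
COMPARE_OP bool(<) → 1 vs 3 = True. Stack: [True]
POP_JUMP_IF_FALSE → pop True; no jump. Stack: []
LOAD_FAST_LOAD_FAST w,b → push 0,27. Stack: [0, 27]
BINARY_OP % → 0 % 27 = 0. Stack: [0]
STORE_FAST w → w=0. Stack: []
LOAD_FAST_LOAD_FAST w,b → push 0,27. Stack: [0, 27]
BINARY_OP // → 0 // 27 = 0. Stack: [0]
STORE_FAST w → w=0. Stack: []
LOAD_FAST_LOAD_FAST w,i → push 0,1. Stack: [0, 1]
BINARY_OP + → 0 + 1 = 1. Stack: [1]
STORE_FAST w → w=1. Stack: []
LOAD_FAST i → push 1. Stack: [1]
LOAD_CONST → push 1. Stack: [1, 1]
BINARY_OP + → 1 + 1 = 2. Stack: [2]
STORE_FAST i → i=2. Stack: []
LOAD_FAST i → push 2. Stack: [2]
LOAD_CONST → push 3. Stack: [2, 3]
COMPARE_OP bool(<) → 2 vs 3 = True. Stack: [True]
POP_JUMP_IF_FALSE → pop True; no jump. Stack: []
LOAD_FAST_LOAD_FAST w,b → push 1,27. Stack: [1, 27]
BINARY_OP % → 1 % 27 = 1. Stack: [1]
STORE_FAST w → w=1. Stack: []
LOAD_FAST_LOAD_FAST w,b → push 1,27. Stack: [1, 27]
BINARY_OP // → 1 // 27 = 0. Stack: [0]
STORE_FAST w → w=0. Stack: []
LOAD_FAST_LOAD_FAST w,i → push 0,2. Stack: [0, 2]
BINARY_OP + → 0 + 2 = 2. Stack: [2]
STORE_FAST w → w=2. Stack: []
LOAD_FAST i → push 2. Stack: [2]
LOAD_CONST → push 1. Stack: [2, 1]
BINARY_OP + → 2 + 1 = 3. Stack: [3]
STORE_FAST i → i=3. Stack: []
LOAD_FAST i → push 3. Stack: [3]
LOAD_CONST → push 3. Stack: [3, 3]
COMPARE_OP bool(<) → 3 vs 3 = False. Stack: [False]
POP_JUMP_IF_FALSE → pop False; jump. Stack: []
LOAD_FAST w → push 2. Stack: [2]
RETURN_VALUE → return 2.

2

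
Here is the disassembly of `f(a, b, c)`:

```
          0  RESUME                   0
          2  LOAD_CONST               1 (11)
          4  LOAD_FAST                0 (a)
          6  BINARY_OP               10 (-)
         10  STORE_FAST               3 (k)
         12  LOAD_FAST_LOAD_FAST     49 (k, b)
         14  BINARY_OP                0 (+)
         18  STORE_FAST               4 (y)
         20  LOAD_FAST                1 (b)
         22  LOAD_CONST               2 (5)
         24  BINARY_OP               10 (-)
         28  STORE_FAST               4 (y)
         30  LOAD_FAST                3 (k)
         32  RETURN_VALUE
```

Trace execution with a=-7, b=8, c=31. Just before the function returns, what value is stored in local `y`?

LOAD_CONST → push 11. Stack: [11]
LOAD_FAST a → push -7. Stack: [11, -7]
BINARY_OP - → 11 - -7 = 18. Stack: [18]
STORE_FAST k → k=18. Stack: []
LOAD_FAST_LOAD_FAST k,b → push 18,8. Stack: [18, 8]
BINARY_OP + → 18 + 8 = 26. Stack: [26]
STORE_FAST y → y=26. Stack: []
LOAD_FAST b → push 8. Stack: [8]
LOAD_CONST → push 5. Stack: [8, 5]
BINARY_OP - → 8 - 5 = 3. Stack: [3]
STORE_FAST y → y=3. Stack: []
LOAD_FAST k → push 18. Stack: [18]
RETURN_VALUE → return 18.

3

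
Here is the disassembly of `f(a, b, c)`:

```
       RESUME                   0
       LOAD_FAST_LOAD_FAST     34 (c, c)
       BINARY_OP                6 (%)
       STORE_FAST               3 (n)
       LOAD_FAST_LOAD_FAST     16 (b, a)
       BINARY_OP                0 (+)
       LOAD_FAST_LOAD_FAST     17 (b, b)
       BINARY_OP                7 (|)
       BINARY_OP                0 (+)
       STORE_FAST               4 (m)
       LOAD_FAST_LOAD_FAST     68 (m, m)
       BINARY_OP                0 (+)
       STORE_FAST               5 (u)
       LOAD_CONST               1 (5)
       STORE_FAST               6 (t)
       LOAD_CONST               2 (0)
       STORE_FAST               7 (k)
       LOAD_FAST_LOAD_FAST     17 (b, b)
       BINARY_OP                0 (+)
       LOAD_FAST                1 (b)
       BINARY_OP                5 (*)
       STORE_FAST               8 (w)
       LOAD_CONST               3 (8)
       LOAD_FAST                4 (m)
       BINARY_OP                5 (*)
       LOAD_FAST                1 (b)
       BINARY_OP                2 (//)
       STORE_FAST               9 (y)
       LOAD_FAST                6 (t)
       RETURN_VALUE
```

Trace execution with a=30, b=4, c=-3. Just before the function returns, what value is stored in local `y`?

76

LOAD_FAST_LOAD_FAST c,c → push -3,-3. Stack: [-3, -3]
BINARY_OP % → -3 % -3 = 0. Stack: [0]
STORE_FAST n → n=0. Stack: []
LOAD_FAST_LOAD_FAST b,a → push 4,30. Stack: [4, 30]
BINARY_OP + → 4 + 30 = 34. Stack: [34]
LOAD_FAST_LOAD_FAST b,b → push 4,4. Stack: [34, 4, 4]
BINARY_OP | → 4 | 4 = 4. Stack: [34, 4]
BINARY_OP + → 34 + 4 = 38. Stack: [38]
STORE_FAST m → m=38. Stack: []
LOAD_FAST_LOAD_FAST m,m → push 38,38. Stack: [38, 38]
BINARY_OP + → 38 + 38 = 76. Stack: [76]
STORE_FAST u → u=76. Stack: []
LOAD_CONST → push 5. Stack: [5]
STORE_FAST t → t=5. Stack: []
LOAD_CONST → push 0. Stack: [0]
STORE_FAST k → k=0. Stack: []
LOAD_FAST_LOAD_FAST b,b → push 4,4. Stack: [4, 4]
BINARY_OP + → 4 + 4 = 8. Stack: [8]
LOAD_FAST b → push 4. Stack: [8, 4]
BINARY_OP * → 8 * 4 = 32. Stack: [32]
STORE_FAST w → w=32. Stack: []
LOAD_CONST → push 8. Stack: [8]
LOAD_FAST m → push 38. Stack: [8, 38]
BINARY_OP * → 8 * 38 = 304. Stack: [304]
LOAD_FAST b → push 4. Stack: [304, 4]
BINARY_OP // → 304 // 4 = 76. Stack: [76]
STORE_FAST y → y=76. Stack: []
LOAD_FAST t → push 5. Stack: [5]
RETURN_VALUE → return 5.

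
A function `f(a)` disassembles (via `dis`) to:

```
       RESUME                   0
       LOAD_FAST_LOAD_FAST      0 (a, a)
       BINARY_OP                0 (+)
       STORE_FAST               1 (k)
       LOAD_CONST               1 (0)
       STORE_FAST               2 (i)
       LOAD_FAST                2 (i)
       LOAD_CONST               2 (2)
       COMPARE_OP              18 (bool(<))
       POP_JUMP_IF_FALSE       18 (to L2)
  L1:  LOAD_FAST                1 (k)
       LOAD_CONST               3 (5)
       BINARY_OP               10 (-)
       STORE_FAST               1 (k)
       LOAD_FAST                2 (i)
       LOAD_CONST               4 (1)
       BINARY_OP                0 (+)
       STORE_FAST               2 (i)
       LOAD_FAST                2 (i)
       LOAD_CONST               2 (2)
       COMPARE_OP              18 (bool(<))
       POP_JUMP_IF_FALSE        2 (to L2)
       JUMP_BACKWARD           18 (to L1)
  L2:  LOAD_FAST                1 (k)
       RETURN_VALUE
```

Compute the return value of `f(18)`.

LOAD_FAST_LOAD_FAST a,a → push 18,18. Stack: [18, 18]
BINARY_OP + → 18 + 18 = 36. Stack: [36]
STORE_FAST k → k=36. Stack: []
LOAD_CONST → push 0. Stack: [0]
STORE_FAST i → i=0. Stack: []
LOAD_FAST i → push 0. Stack: [0]
LOAD_CONST → push 2. Stack: [0, 2]
COMPARE_OP bool(<) → 0 vs 2 = True. Stack: [True]
POP_JUMP_IF_FALSE → pop True; no jump. Stack: []
LOAD_FAST k → push 36. Stack: [36]
LOAD_CONST → push 5. Stack: [36, 5]
BINARY_OP - → 36 - 5 = 31. Stack: [31]
STORE_FAST k → k=31. Stack: []
LOAD_FAST i → push 0. Stack: [0]
LOAD_CONST → push 1. Stack: [0, 1]
BINARY_OP + → 0 + 1 = 1. Stack: [1]
STORE_FAST i → i=1. Stack: []
LOAD_FAST i → push 1. Stack: [1]
LOAD_CONST → push 2. Stack: [1, 2]
COMPARE_OP bool(<) → 1 vs 2 = True. Stack: [True]
POP_JUMP_IF_FALSE → pop True; no jump. Stack: []
LOAD_FAST k → push 31. Stack: [31]
LOAD_CONST → push 5. Stack: [31, 5]
BINARY_OP - → 31 - 5 = 26. Stack: [26]
STORE_FAST k → k=26. Stack: []
LOAD_FAST i → push 1. Stack: [1]
LOAD_CONST → push 1. Stack: [1, 1]
BINARY_OP + → 1 + 1 = 2. Stack: [2]
STORE_FAST i → i=2. Stack: []
LOAD_FAST i → push 2. Stack: [2]
LOAD_CONST → push 2. Stack: [2, 2]
COMPARE_OP bool(<) → 2 vs 2 = False. Stack: [False]
POP_JUMP_IF_FALSE → pop False; jump. Stack: []
LOAD_FAST k → push 26. Stack: [26]
RETURN_VALUE → return 26.

26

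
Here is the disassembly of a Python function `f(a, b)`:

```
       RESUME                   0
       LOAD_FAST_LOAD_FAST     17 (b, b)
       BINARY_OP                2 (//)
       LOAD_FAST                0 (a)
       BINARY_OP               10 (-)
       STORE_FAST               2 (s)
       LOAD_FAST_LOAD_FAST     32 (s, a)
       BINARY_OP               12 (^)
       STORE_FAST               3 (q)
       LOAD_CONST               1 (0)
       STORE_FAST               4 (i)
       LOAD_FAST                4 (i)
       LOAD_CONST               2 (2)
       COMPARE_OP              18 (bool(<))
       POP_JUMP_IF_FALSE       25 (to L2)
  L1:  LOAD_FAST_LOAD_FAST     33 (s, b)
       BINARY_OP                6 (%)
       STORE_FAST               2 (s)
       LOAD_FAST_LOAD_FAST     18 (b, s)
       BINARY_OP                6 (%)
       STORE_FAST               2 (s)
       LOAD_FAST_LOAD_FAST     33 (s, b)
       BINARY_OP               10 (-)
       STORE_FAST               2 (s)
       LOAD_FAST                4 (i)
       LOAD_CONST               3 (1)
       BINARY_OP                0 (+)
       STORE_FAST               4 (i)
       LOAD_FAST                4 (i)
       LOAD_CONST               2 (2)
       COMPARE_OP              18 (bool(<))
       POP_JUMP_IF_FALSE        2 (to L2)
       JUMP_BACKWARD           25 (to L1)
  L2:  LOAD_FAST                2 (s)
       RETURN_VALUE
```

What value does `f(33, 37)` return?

LOAD_FAST_LOAD_FAST b,b → push 37,37. Stack: [37, 37]
BINARY_OP // → 37 // 37 = 1. Stack: [1]
LOAD_FAST a → push 33. Stack: [1, 33]
BINARY_OP - → 1 - 33 = -32. Stack: [-32]
STORE_FAST s → s=-32. Stack: []
LOAD_FAST_LOAD_FAST s,a → push -32,33. Stack: [-32, 33]
BINARY_OP ^ → -32 ^ 33 = -63. Stack: [-63]
STORE_FAST q → q=-63. Stack: []
LOAD_CONST → push 0. Stack: [0]
STORE_FAST i → i=0. Stack: []
LOAD_FAST i → push 0. Stack: [0]
LOAD_CONST → push 2. Stack: [0, 2]
COMPARE_OP bool(<) → 0 vs 2 = True. Stack: [True]
POP_JUMP_IF_FALSE → pop True; no jump. Stack: []
LOAD_FAST_LOAD_FAST s,b → push -32,37. Stack: [-32, 37]
BINARY_OP % → -32 % 37 = 5. Stack: [5]
STORE_FAST s → s=5. Stack: []
LOAD_FAST_LOAD_FAST b,s → push 37,5. Stack: [37, 5]
BINARY_OP % → 37 % 5 = 2. Stack: [2]
STORE_FAST s → s=2. Stack: []
LOAD_FAST_LOAD_FAST s,b → push 2,37. Stack: [2, 37]
BINARY_OP - → 2 - 37 = -35. Stack: [-35]
STORE_FAST s → s=-35. Stack: []
LOAD_FAST i → push 0. Stack: [0]
LOAD_CONST → push 1. Stack: [0, 1]
BINARY_OP + → 0 + 1 = 1. Stack: [1]
STORE_FAST i → i=1. Stack: []
LOAD_FAST i → push 1. Stack: [1]
LOAD_CONST → push 2. Stack: [1, 2]
COMPARE_OP bool(<) → 1 vs 2 = True. Stack: [True]
POP_JUMP_IF_FALSE → pop True; no jump. Stack: []
LOAD_FAST_LOAD_FAST s,b → push -35,37. Stack: [-35, 37]
BINARY_OP % → -35 % 37 = 2. Stack: [2]
STORE_FAST s → s=2. Stack: []
LOAD_FAST_LOAD_FAST b,s → push 37,2. Stack: [37, 2]
BINARY_OP % → 37 % 2 = 1. Stack: [1]
STORE_FAST s → s=1. Stack: []
LOAD_FAST_LOAD_FAST s,b → push 1,37. Stack: [1, 37]
BINARY_OP - → 1 - 37 = -36. Stack: [-36]
STORE_FAST s → s=-36. Stack: []
LOAD_FAST i → push 1. Stack: [1]
LOAD_CONST → push 1. Stack: [1, 1]
BINARY_OP + → 1 + 1 = 2. Stack: [2]
STORE_FAST i → i=2. Stack: []
LOAD_FAST i → push 2. Stack: [2]
LOAD_CONST → push 2. Stack: [2, 2]
COMPARE_OP bool(<) → 2 vs 2 = False. Stack: [False]
POP_JUMP_IF_FALSE → pop False; jump. Stack: []
LOAD_FAST s → push -36. Stack: [-36]
RETURN_VALUE → return -36.

-36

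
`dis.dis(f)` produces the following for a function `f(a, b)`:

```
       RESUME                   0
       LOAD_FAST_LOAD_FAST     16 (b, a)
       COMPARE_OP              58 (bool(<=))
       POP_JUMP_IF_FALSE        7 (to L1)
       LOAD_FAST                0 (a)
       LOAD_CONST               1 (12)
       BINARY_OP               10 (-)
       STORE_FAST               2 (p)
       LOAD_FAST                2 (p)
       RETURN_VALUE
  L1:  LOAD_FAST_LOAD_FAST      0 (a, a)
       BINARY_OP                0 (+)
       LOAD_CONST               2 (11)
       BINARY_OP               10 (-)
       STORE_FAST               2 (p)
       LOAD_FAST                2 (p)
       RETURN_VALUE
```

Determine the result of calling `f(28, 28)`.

LOAD_FAST_LOAD_FAST b,a → push 28,28. Stack: [28, 28]
COMPARE_OP bool(<=) → 28 vs 28 = True. Stack: [True]
POP_JUMP_IF_FALSE → pop True; no jump. Stack: []
LOAD_FAST a → push 28. Stack: [28]
LOAD_CONST → push 12. Stack: [28, 12]
BINARY_OP - → 28 - 12 = 16. Stack: [16]
STORE_FAST p → p=16. Stack: []
LOAD_FAST p → push 16. Stack: [16]
RETURN_VALUE → return 16.

16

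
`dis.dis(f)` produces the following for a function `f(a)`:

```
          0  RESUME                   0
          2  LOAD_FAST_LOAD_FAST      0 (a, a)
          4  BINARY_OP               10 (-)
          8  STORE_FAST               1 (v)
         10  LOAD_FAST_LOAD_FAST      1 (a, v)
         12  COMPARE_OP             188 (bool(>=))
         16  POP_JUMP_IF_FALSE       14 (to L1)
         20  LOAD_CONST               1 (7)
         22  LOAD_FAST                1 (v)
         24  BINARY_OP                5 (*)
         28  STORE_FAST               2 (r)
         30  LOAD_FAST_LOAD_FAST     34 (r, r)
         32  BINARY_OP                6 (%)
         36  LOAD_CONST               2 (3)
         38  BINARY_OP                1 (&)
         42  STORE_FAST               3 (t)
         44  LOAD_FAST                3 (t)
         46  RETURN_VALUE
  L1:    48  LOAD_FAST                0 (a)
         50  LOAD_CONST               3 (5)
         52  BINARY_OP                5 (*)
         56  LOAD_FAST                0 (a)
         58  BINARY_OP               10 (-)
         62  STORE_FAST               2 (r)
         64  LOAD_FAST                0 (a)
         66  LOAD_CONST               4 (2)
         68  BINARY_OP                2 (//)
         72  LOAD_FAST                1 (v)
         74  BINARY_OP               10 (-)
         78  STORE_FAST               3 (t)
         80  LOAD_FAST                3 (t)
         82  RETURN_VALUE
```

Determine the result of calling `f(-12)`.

-6

LOAD_FAST_LOAD_FAST a,a → push -12,-12. Stack: [-12, -12]
BINARY_OP - → -12 - -12 = 0. Stack: [0]
STORE_FAST v → v=0. Stack: []
LOAD_FAST_LOAD_FAST a,v → push -12,0. Stack: [-12, 0]
COMPARE_OP bool(>=) → -12 vs 0 = False. Stack: [False]
POP_JUMP_IF_FALSE → pop False; jump. Stack: []
LOAD_FAST a → push -12. Stack: [-12]
LOAD_CONST → push 5. Stack: [-12, 5]
BINARY_OP * → -12 * 5 = -60. Stack: [-60]
LOAD_FAST a → push -12. Stack: [-60, -12]
BINARY_OP - → -60 - -12 = -48. Stack: [-48]
STORE_FAST r → r=-48. Stack: []
LOAD_FAST a → push -12. Stack: [-12]
LOAD_CONST → push 2. Stack: [-12, 2]
BINARY_OP // → -12 // 2 = -6. Stack: [-6]
LOAD_FAST v → push 0. Stack: [-6, 0]
BINARY_OP - → -6 - 0 = -6. Stack: [-6]
STORE_FAST t → t=-6. Stack: []
LOAD_FAST t → push -6. Stack: [-6]
RETURN_VALUE → return -6.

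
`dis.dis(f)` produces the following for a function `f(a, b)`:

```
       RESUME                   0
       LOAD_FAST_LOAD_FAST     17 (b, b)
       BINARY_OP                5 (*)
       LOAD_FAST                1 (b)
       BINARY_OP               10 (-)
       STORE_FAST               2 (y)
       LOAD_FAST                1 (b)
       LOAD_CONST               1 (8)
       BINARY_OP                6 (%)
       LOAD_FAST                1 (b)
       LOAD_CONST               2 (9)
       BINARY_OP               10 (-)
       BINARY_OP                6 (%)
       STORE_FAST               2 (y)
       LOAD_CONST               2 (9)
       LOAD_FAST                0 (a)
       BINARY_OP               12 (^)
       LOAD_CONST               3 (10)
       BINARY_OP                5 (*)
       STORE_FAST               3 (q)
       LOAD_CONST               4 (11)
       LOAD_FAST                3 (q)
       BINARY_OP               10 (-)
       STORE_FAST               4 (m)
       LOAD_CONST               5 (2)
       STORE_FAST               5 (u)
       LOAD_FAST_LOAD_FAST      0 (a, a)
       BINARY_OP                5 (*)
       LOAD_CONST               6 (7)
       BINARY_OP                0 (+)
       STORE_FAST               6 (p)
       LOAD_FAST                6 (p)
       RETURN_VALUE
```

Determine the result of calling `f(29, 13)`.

LOAD_FAST_LOAD_FAST b,b → push 13,13. Stack: [13, 13]
BINARY_OP * → 13 * 13 = 169. Stack: [169]
LOAD_FAST b → push 13. Stack: [169, 13]
BINARY_OP - → 169 - 13 = 156. Stack: [156]
STORE_FAST y → y=156. Stack: []
LOAD_FAST b → push 13. Stack: [13]
LOAD_CONST → push 8. Stack: [13, 8]
BINARY_OP % → 13 % 8 = 5. Stack: [5]
LOAD_FAST b → push 13. Stack: [5, 13]
LOAD_CONST → push 9. Stack: [5, 13, 9]
BINARY_OP - → 13 - 9 = 4. Stack: [5, 4]
BINARY_OP % → 5 % 4 = 1. Stack: [1]
STORE_FAST y → y=1. Stack: []
LOAD_CONST → push 9. Stack: [9]
LOAD_FAST a → push 29. Stack: [9, 29]
BINARY_OP ^ → 9 ^ 29 = 20. Stack: [20]
LOAD_CONST → push 10. Stack: [20, 10]
BINARY_OP * → 20 * 10 = 200. Stack: [200]
STORE_FAST q → q=200. Stack: []
LOAD_CONST → push 11. Stack: [11]
LOAD_FAST q → push 200. Stack: [11, 200]
BINARY_OP - → 11 - 200 = -189. Stack: [-189]
STORE_FAST m → m=-189. Stack: []
LOAD_CONST → push 2. Stack: [2]
STORE_FAST u → u=2. Stack: []
LOAD_FAST_LOAD_FAST a,a → push 29,29. Stack: [29, 29]
BINARY_OP * → 29 * 29 = 841. Stack: [841]
LOAD_CONST → push 7. Stack: [841, 7]
BINARY_OP + → 841 + 7 = 848. Stack: [848]
STORE_FAST p → p=848. Stack: []
LOAD_FAST p → push 848. Stack: [848]
RETURN_VALUE → return 848.

848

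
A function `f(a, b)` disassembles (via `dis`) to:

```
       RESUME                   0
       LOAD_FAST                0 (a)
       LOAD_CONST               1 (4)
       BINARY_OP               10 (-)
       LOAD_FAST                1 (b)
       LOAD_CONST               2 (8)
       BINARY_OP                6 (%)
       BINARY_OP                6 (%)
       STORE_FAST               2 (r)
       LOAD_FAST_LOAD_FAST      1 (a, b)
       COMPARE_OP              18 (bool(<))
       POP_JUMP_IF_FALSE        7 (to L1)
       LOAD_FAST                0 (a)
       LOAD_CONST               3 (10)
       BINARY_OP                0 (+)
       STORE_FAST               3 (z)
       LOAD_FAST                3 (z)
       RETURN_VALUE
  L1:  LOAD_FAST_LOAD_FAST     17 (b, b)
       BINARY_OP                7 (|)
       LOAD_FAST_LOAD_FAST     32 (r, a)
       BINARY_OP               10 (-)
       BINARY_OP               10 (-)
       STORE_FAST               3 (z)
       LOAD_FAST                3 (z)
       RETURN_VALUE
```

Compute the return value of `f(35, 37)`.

45

LOAD_FAST a → push 35. Stack: [35]
LOAD_CONST → push 4. Stack: [35, 4]
BINARY_OP - → 35 - 4 = 31. Stack: [31]
LOAD_FAST b → push 37. Stack: [31, 37]
LOAD_CONST → push 8. Stack: [31, 37, 8]
BINARY_OP % → 37 % 8 = 5. Stack: [31, 5]
BINARY_OP % → 31 % 5 = 1. Stack: [1]
STORE_FAST r → r=1. Stack: []
LOAD_FAST_LOAD_FAST a,b → push 35,37. Stack: [35, 37]
COMPARE_OP bool(<) → 35 vs 37 = True. Stack: [True]
POP_JUMP_IF_FALSE → pop True; no jump. Stack: []
LOAD_FAST a → push 35. Stack: [35]
LOAD_CONST → push 10. Stack: [35, 10]
BINARY_OP + → 35 + 10 = 45. Stack: [45]
STORE_FAST z → z=45. Stack: []
LOAD_FAST z → push 45. Stack: [45]
RETURN_VALUE → return 45.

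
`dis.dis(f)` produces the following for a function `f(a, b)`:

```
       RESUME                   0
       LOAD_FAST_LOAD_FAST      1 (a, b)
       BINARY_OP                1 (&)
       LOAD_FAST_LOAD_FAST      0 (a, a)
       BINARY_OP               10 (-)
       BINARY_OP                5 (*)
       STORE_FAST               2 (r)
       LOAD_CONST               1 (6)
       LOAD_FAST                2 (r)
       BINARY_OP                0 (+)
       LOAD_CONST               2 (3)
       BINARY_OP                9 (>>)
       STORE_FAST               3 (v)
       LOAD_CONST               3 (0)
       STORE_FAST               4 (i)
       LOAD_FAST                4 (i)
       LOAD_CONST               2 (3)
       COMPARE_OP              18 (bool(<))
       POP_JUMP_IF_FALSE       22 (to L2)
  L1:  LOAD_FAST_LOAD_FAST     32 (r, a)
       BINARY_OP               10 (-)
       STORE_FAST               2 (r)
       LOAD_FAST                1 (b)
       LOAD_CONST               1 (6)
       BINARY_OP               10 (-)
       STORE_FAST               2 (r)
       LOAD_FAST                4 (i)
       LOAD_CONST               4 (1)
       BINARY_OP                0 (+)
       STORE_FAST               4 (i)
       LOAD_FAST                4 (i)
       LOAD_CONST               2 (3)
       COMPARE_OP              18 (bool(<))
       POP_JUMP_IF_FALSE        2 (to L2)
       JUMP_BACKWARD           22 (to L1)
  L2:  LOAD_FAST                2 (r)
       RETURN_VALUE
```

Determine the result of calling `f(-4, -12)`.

-18

LOAD_FAST_LOAD_FAST a,b → push -4,-12. Stack: [-4, -12]
BINARY_OP & → -4 & -12 = -12. Stack: [-12]
LOAD_FAST_LOAD_FAST a,a → push -4,-4. Stack: [-12, -4, -4]
BINARY_OP - → -4 - -4 = 0. Stack: [-12, 0]
BINARY_OP * → -12 * 0 = 0. Stack: [0]
STORE_FAST r → r=0. Stack: []
LOAD_CONST → push 6. Stack: [6]
LOAD_FAST r → push 0. Stack: [6, 0]
BINARY_OP + → 6 + 0 = 6. Stack: [6]
LOAD_CONST → push 3. Stack: [6, 3]
BINARY_OP >> → 6 >> 3 = 0. Stack: [0]
STORE_FAST v → v=0. Stack: []
LOAD_CONST → push 0. Stack: [0]
STORE_FAST i → i=0. Stack: []
LOAD_FAST i → push 0. Stack: [0]
LOAD_CONST → push 3. Stack: [0, 3]
COMPARE_OP bool(<) → 0 vs 3 = True. Stack: [True]
POP_JUMP_IF_FALSE → pop True; no jump. Stack: []
LOAD_FAST_LOAD_FAST r,a → push 0,-4. Stack: [0, -4]
BINARY_OP - → 0 - -4 = 4. Stack: [4]
STORE_FAST r → r=4. Stack: []
LOAD_FAST b → push -12. Stack: [-12]
LOAD_CONST → push 6. Stack: [-12, 6]
BINARY_OP - → -12 - 6 = -18. Stack: [-18]
STORE_FAST r → r=-18. Stack: []
LOAD_FAST i → push 0. Stack: [0]
LOAD_CONST → push 1. Stack: [0, 1]
BINARY_OP + → 0 + 1 = 1. Stack: [1]
STORE_FAST i → i=1. Stack: []
LOAD_FAST i → push 1. Stack: [1]
LOAD_CONST → push 3. Stack: [1, 3]
COMPARE_OP bool(<) → 1 vs 3 = True. Stack: [True]
POP_JUMP_IF_FALSE → pop True; no jump. Stack: []
LOAD_FAST_LOAD_FAST r,a → push -18,-4. Stack: [-18, -4]
BINARY_OP - → -18 - -4 = -14. Stack: [-14]
STORE_FAST r → r=-14. Stack: []
LOAD_FAST b → push -12. Stack: [-12]
LOAD_CONST → push 6. Stack: [-12, 6]
BINARY_OP - → -12 - 6 = -18. Stack: [-18]
STORE_FAST r → r=-18. Stack: []
LOAD_FAST i → push 1. Stack: [1]
LOAD_CONST → push 1. Stack: [1, 1]
BINARY_OP + → 1 + 1 = 2. Stack: [2]
STORE_FAST i → i=2. Stack: []
LOAD_FAST i → push 2. Stack: [2]
LOAD_CONST → push 3. Stack: [2, 3]
COMPARE_OP bool(<) → 2 vs 3 = True. Stack: [True]
POP_JUMP_IF_FALSE → pop True; no jump. Stack: []
LOAD_FAST_LOAD_FAST r,a → push -18,-4. Stack: [-18, -4]
BINARY_OP - → -18 - -4 = -14. Stack: [-14]
STORE_FAST r → r=-14. Stack: []
LOAD_FAST b → push -12. Stack: [-12]
LOAD_CONST → push 6. Stack: [-12, 6]
BINARY_OP - → -12 - 6 = -18. Stack: [-18]
STORE_FAST r → r=-18. Stack: []
LOAD_FAST i → push 2. Stack: [2]
LOAD_CONST → push 1. Stack: [2, 1]
BINARY_OP + → 2 + 1 = 3. Stack: [3]
STORE_FAST i → i=3. Stack: []
LOAD_FAST i → push 3. Stack: [3]
LOAD_CONST → push 3. Stack: [3, 3]
COMPARE_OP bool(<) → 3 vs 3 = False. Stack: [False]
POP_JUMP_IF_FALSE → pop False; jump. Stack: []
LOAD_FAST r → push -18. Stack: [-18]
RETURN_VALUE → return -18.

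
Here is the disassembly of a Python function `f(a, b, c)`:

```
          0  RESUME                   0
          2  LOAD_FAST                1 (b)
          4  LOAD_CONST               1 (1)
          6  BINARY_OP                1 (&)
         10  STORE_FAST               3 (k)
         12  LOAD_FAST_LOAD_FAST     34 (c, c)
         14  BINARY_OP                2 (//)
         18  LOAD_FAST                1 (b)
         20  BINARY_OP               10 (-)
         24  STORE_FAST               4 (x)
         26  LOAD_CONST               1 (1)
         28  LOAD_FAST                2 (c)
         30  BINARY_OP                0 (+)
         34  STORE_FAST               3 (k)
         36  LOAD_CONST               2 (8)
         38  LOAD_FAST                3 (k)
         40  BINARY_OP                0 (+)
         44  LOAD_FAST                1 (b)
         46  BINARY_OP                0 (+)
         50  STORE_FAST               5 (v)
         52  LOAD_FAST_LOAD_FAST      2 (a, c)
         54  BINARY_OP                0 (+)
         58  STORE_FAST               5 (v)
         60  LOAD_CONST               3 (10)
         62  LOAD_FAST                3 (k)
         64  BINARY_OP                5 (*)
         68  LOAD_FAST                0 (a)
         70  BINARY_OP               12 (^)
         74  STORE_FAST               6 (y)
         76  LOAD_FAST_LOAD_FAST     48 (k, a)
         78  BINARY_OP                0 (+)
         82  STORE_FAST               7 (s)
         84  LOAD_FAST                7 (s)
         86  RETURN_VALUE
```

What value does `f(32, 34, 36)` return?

69

LOAD_FAST b → push 34. Stack: [34]
LOAD_CONST → push 1. Stack: [34, 1]
BINARY_OP & → 34 & 1 = 0. Stack: [0]
STORE_FAST k → k=0. Stack: []
LOAD_FAST_LOAD_FAST c,c → push 36,36. Stack: [36, 36]
BINARY_OP // → 36 // 36 = 1. Stack: [1]
LOAD_FAST b → push 34. Stack: [1, 34]
BINARY_OP - → 1 - 34 = -33. Stack: [-33]
STORE_FAST x → x=-33. Stack: []
LOAD_CONST → push 1. Stack: [1]
LOAD_FAST c → push 36. Stack: [1, 36]
BINARY_OP + → 1 + 36 = 37. Stack: [37]
STORE_FAST k → k=37. Stack: []
LOAD_CONST → push 8. Stack: [8]
LOAD_FAST k → push 37. Stack: [8, 37]
BINARY_OP + → 8 + 37 = 45. Stack: [45]
LOAD_FAST b → push 34. Stack: [45, 34]
BINARY_OP + → 45 + 34 = 79. Stack: [79]
STORE_FAST v → v=79. Stack: []
LOAD_FAST_LOAD_FAST a,c → push 32,36. Stack: [32, 36]
BINARY_OP + → 32 + 36 = 68. Stack: [68]
STORE_FAST v → v=68. Stack: []
LOAD_CONST → push 10. Stack: [10]
LOAD_FAST k → push 37. Stack: [10, 37]
BINARY_OP * → 10 * 37 = 370. Stack: [370]
LOAD_FAST a → push 32. Stack: [370, 32]
BINARY_OP ^ → 370 ^ 32 = 338. Stack: [338]
STORE_FAST y → y=338. Stack: []
LOAD_FAST_LOAD_FAST k,a → push 37,32. Stack: [37, 32]
BINARY_OP + → 37 + 32 = 69. Stack: [69]
STORE_FAST s → s=69. Stack: []
LOAD_FAST s → push 69. Stack: [69]
RETURN_VALUE → return 69.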